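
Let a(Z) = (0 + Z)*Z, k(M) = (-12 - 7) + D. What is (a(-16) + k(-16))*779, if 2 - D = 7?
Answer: 180728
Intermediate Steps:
D = -5 (D = 2 - 1*7 = 2 - 7 = -5)
k(M) = -24 (k(M) = (-12 - 7) - 5 = -19 - 5 = -24)
a(Z) = Z**2 (a(Z) = Z*Z = Z**2)
(a(-16) + k(-16))*779 = ((-16)**2 - 24)*779 = (256 - 24)*779 = 232*779 = 180728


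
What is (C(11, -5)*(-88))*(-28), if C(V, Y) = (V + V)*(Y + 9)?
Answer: 216832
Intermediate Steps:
C(V, Y) = 2*V*(9 + Y) (C(V, Y) = (2*V)*(9 + Y) = 2*V*(9 + Y))
(C(11, -5)*(-88))*(-28) = ((2*11*(9 - 5))*(-88))*(-28) = ((2*11*4)*(-88))*(-28) = (88*(-88))*(-28) = -7744*(-28) = 216832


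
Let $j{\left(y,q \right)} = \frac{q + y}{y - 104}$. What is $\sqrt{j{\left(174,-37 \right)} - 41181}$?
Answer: $\frac{i \sqrt{201777310}}{70} \approx 202.93 i$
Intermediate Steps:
$j{\left(y,q \right)} = \frac{q + y}{-104 + y}$
$\sqrt{j{\left(174,-37 \right)} - 41181} = \sqrt{\frac{-37 + 174}{-104 + 174} - 41181} = \sqrt{\frac{1}{70} \cdot 137 - 41181} = \sqrt{\frac{137}{70} - 41181} = \sqrt{- \frac{2882533}{70}} = \frac{i \sqrt{201777310}}{70}$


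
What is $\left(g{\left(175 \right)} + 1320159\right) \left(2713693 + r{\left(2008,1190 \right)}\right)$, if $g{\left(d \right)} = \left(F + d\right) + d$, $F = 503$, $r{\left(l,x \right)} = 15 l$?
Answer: $3624609898756$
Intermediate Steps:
$g{\left(d \right)} = 503 + 2 d$ ($g{\left(d \right)} = \left(503 + d\right) + d = 503 + 2 d$)
$\left(g{\left(175 \right)} + 1320159\right) \left(2713693 + r{\left(2008,1190 \right)}\right) = \left(\left(503 + 2 \cdot 175\right) + 1320159\right) \left(2713693 + 15 \cdot 2008\right) = \left(\left(503 + 350\right) + 1320159\right) \left(2713693 + 30120\right) = \left(853 + 1320159\right) 2743813 = 1321012 \cdot 2743813 = 3624609898756$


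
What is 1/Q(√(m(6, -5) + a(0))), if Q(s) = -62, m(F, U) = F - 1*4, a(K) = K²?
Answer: -1/62 ≈ -0.016129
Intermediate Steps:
m(F, U) = -4 + F (m(F, U) = F - 4 = -4 + F)
1/Q(√(m(6, -5) + a(0))) = 1/(-62) = -1/62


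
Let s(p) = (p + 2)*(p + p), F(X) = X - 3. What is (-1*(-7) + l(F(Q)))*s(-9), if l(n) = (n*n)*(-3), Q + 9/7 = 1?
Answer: -22392/7 ≈ -3198.9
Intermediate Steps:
Q = -2/7 (Q = -9/7 + 1 = -2/7 ≈ -0.28571)
F(X) = -3 + X
s(p) = 2*p*(2 + p) (s(p) = (2 + p)*(2*p) = 2*p*(2 + p))
l(n) = -3*n² (l(n) = n²*(-3) = -3*n²)
(-1*(-7) + l(F(Q)))*s(-9) = (-1*(-7) - 3*(-3 - 2/7)²)*(2*(-9)*(2 - 9)) = (7 - 3*(-23/7)²)*(2*(-9)*(-7)) = (7 - 3*529/49)*126 = (7 - 1587/49)*126 = -1244/49*126 = -22392/7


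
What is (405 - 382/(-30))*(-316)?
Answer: -1980056/15 ≈ -1.3200e+5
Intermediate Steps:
(405 - 382/(-30))*(-316) = (405 - 382*(-1/30))*(-316) = (405 + 191/15)*(-316) = (6266/15)*(-316) = -1980056/15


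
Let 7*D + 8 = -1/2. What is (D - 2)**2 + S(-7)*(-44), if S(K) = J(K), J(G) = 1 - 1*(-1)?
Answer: -15223/196 ≈ -77.668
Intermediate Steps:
J(G) = 2 (J(G) = 1 + 1 = 2)
S(K) = 2
D = -17/14 (D = -8/7 + (-1/2)/7 = -8/7 + (-1*1/2)/7 = -8/7 + (1/7)*(-1/2) = -8/7 - 1/14 = -17/14 ≈ -1.2143)
(D - 2)**2 + S(-7)*(-44) = (-17/14 - 2)**2 + 2*(-44) = (-45/14)**2 - 88 = 2025/196 - 88 = -15223/196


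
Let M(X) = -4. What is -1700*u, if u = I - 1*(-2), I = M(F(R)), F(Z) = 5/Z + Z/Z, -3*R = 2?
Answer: 3400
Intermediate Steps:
R = -⅔ (R = -⅓*2 = -⅔ ≈ -0.66667)
F(Z) = 1 + 5/Z (F(Z) = 5/Z + 1 = 1 + 5/Z)
I = -4
u = -2 (u = -4 - 1*(-2) = -4 + 2 = -2)
-1700*u = -1700*(-2) = 3400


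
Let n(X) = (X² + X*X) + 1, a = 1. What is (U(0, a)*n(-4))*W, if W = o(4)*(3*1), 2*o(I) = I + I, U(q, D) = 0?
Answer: 0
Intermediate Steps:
n(X) = 1 + 2*X² (n(X) = (X² + X²) + 1 = 2*X² + 1 = 1 + 2*X²)
o(I) = I (o(I) = (I + I)/2 = (2*I)/2 = I)
W = 12 (W = 4*(3*1) = 4*3 = 12)
(U(0, a)*n(-4))*W = (0*(1 + 2*(-4)²))*12 = (0*(1 + 2*16))*12 = (0*(1 + 32))*12 = (0*33)*12 = 0*12 = 0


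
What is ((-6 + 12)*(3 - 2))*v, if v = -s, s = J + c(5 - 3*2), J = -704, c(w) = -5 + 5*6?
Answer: 4074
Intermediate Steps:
c(w) = 25 (c(w) = -5 + 30 = 25)
s = -679 (s = -704 + 25 = -679)
v = 679 (v = -1*(-679) = 679)
((-6 + 12)*(3 - 2))*v = ((-6 + 12)*(3 - 2))*679 = (6*1)*679 = 6*679 = 4074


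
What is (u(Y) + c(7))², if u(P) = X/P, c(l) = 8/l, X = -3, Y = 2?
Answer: 25/196 ≈ 0.12755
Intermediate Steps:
u(P) = -3/P
(u(Y) + c(7))² = (-3/2 + 8/7)² = (-5/14)² = 25/196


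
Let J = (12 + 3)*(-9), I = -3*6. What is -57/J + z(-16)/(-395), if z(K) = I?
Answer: 1663/3555 ≈ 0.46779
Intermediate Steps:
I = -18
J = -135 (J = 15*(-9) = -135)
z(K) = -18
-57/J + z(-16)/(-395) = -57/(-135) - 18/(-395) = -57*(-1/135) - 18*(-1/395) = 19/45 + 18/395 = 1663/3555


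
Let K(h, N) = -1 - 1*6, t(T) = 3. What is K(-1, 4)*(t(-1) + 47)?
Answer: -350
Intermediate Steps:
K(h, N) = -7 (K(h, N) = -1 - 6 = -7)
K(-1, 4)*(t(-1) + 47) = -7*(3 + 47) = -7*50 = -350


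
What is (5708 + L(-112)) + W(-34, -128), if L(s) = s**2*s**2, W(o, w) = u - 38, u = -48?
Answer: 157357558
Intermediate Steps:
W(o, w) = -86 (W(o, w) = -48 - 38 = -86)
L(s) = s**4
(5708 + L(-112)) + W(-34, -128) = (5708 + (-112)**4) - 86 = (5708 + 157351936) - 86 = 157357644 - 86 = 157357558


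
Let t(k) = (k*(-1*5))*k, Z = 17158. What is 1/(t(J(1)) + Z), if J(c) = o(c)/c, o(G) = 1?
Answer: 1/17153 ≈ 5.8299e-5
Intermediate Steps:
J(c) = 1/c
t(k) = -5*k² (t(k) = (k*(-5))*k = (-5*k)*k = -5*k²)
1/(t(J(1)) + Z) = 1/(-5*(1/1)² + 17158) = 1/(-5*1² + 17158) = 1/(-5*1 + 17158) = 1/(-5 + 17158) = 1/17153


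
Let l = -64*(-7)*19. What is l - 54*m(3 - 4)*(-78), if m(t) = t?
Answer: 4300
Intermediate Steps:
l = 8512 (l = 448*19 = 8512)
l - 54*m(3 - 4)*(-78) = 8512 - 54*(3 - 4)*(-78) = 8512 - 54*(-1)*(-78) = 8512 + 54*(-78) = 8512 - 4212 = 4300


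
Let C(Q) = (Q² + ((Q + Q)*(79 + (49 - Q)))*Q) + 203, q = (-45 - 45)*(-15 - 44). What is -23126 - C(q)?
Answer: 292196160971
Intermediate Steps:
q = 5310 (q = -90*(-59) = 5310)
C(Q) = 203 + Q² + 2*Q²*(128 - Q) (C(Q) = (Q² + ((2*Q)*(128 - Q))*Q) + 203 = (Q² + (2*Q*(128 - Q))*Q) + 203 = (Q² + 2*Q²*(128 - Q)) + 203 = 203 + Q² + 2*Q²*(128 - Q))
-23126 - C(q) = -23126 - (203 - 2*5310³ + 257*5310²) = -23126 - (203 - 2*149721291000 + 257*28196100) = -23126 - (203 - 299442582000 + 7246397700) = -23126 - 1*(-292196184097) = -23126 + 292196184097 = 292196160971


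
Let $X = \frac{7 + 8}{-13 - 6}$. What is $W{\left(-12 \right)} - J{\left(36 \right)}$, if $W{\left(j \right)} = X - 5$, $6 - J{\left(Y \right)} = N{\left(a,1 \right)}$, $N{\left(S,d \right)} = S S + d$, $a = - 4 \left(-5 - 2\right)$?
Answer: $\frac{14691}{19} \approx 773.21$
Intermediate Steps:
$X = - \frac{15}{19}$ ($X = \frac{15}{-19} = 15 \left(- \frac{1}{19}\right) = - \frac{15}{19} \approx -0.78947$)
$a = 28$ ($a = \left(-4\right) \left(-7\right) = 28$)
$N{\left(S,d \right)} = d + S^{2}$ ($N{\left(S,d \right)} = S^{2} + d = d + S^{2}$)
$J{\left(Y \right)} = -779$ ($J{\left(Y \right)} = 6 - \left(1 + 28^{2}\right) = 6 - \left(1 + 784\right) = 6 - 785 = -779$)
$W{\left(j \right)} = - \frac{110}{19}$ ($W{\left(j \right)} = - \frac{15}{19} - 5 = - \frac{110}{19}$)
$W{\left(-12 \right)} - J{\left(36 \right)} = - \frac{110}{19} - -779 = - \frac{110}{19} + 779 = \frac{14691}{19}$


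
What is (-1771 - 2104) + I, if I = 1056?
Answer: -2819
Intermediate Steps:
(-1771 - 2104) + I = (-1771 - 2104) + 1056 = -3875 + 1056 = -2819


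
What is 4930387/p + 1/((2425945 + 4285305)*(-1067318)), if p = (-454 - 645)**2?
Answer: 720745899556157851/176561721874947500 ≈ 4.0821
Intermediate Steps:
p = 1207801 (p = (-1099)**2 = 1207801)
4930387/p + 1/((2425945 + 4285305)*(-1067318)) = 4930387/1207801 + 1/((2425945 + 4285305)*(-1067318)) = 4930387*(1/1207801) - 1/1067318/6711250 = 704341/172543 + (1/6711250)*(-1/1067318) = 704341/172543 - 1/7163037927500 = 720745899556157851/176561721874947500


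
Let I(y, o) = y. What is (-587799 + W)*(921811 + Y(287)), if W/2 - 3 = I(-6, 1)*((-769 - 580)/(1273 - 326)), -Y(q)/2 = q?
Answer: -512782423979571/947 ≈ -5.4148e+11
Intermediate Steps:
Y(q) = -2*q
W = 21870/947 (W = 6 + 2*(-6*(-769 - 580)/(1273 - 326)) = 6 + 2*(-(-8094)/947) = 6 + 2*(-6*(-1349/947)) = 6 + 2*(8094/947) = 6 + 16188/947 = 21870/947 ≈ 23.094)
(-587799 + W)*(921811 + Y(287)) = (-587799 + 21870/947)*(921811 - 2*287) = -556623783*(921811 - 574)/947 = -556623783/947*921237 = -512782423979571/947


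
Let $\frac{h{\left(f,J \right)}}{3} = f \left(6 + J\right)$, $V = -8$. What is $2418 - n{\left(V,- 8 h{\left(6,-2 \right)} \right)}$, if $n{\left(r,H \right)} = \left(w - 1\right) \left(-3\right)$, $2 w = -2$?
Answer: $2412$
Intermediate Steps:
$w = -1$ ($w = \frac{1}{2} \left(-2\right) = -1$)
$h{\left(f,J \right)} = 3 f \left(6 + J\right)$
$n{\left(r,H \right)} = 6$ ($n{\left(r,H \right)} = \left(-1 - 1\right) \left(-3\right) = \left(-2\right) \left(-3\right) = 6$)
$2418 - n{\left(V,- 8 h{\left(6,-2 \right)} \right)} = 2418 - 6 = 2412$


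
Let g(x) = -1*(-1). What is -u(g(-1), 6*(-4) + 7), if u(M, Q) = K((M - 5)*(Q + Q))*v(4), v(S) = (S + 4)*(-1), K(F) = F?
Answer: 1088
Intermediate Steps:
g(x) = 1
v(S) = -4 - S (v(S) = (4 + S)*(-1) = -4 - S)
u(M, Q) = -16*Q*(-5 + M) (u(M, Q) = ((M - 5)*(Q + Q))*(-4 - 1*4) = ((-5 + M)*(2*Q))*(-4 - 4) = (2*Q*(-5 + M))*(-8) = -16*Q*(-5 + M))
-u(g(-1), 6*(-4) + 7) = -16*(6*(-4) + 7)*(5 - 1*1) = -16*(-24 + 7)*(5 - 1) = -16*(-17)*4 = -1*(-1088) = 1088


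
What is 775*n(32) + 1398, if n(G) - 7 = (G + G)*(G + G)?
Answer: 3181223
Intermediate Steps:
n(G) = 7 + 4*G² (n(G) = 7 + (G + G)*(G + G) = 7 + (2*G)*(2*G) = 7 + 4*G²)
775*n(32) + 1398 = 775*(7 + 4*32²) + 1398 = 775*(7 + 4*1024) + 1398 = 775*(7 + 4096) + 1398 = 775*4103 + 1398 = 3179825 + 1398 = 3181223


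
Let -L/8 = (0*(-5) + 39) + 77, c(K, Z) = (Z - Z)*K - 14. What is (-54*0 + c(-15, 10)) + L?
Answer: -942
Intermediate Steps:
c(K, Z) = -14 (c(K, Z) = 0*K - 14 = 0 - 14 = -14)
L = -928 (L = -8*((0*(-5) + 39) + 77) = -8*((0 + 39) + 77) = -8*(39 + 77) = -8*116 = -928)
(-54*0 + c(-15, 10)) + L = (-54*0 - 14) - 928 = (0 - 14) - 928 = -14 - 928 = -942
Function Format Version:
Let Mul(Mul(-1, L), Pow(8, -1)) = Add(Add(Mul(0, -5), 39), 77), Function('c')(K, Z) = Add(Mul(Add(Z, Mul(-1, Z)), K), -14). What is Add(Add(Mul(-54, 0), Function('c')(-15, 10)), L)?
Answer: -942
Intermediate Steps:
Function('c')(K, Z) = -14 (Function('c')(K, Z) = Add(Mul(0, K), -14) = Add(0, -14) = -14)
L = -928 (L = Mul(-8, Add(Add(Mul(0, -5), 39), 77)) = Mul(-8, Add(Add(0, 39), 77)) = Mul(-8, Add(39, 77)) = Mul(-8, 116) = -928)
Add(Add(Mul(-54, 0), Function('c')(-15, 10)), L) = Add(Add(Mul(-54, 0), -14), -928) = Add(Add(0, -14), -928) = Add(-14, -928) = -942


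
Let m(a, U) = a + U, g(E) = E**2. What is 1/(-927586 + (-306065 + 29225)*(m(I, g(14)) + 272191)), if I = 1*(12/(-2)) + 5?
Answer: -1/75408267826 ≈ -1.3261e-11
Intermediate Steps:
I = -1 (I = 1*(12*(-1/2)) + 5 = 1*(-6) + 5 = -6 + 5 = -1)
m(a, U) = U + a
1/(-927586 + (-306065 + 29225)*(m(I, g(14)) + 272191)) = 1/(-927586 + (-306065 + 29225)*((14**2 - 1) + 272191)) = 1/(-927586 - 276840*((196 - 1) + 272191)) = 1/(-927586 - 276840*(195 + 272191)) = 1/(-927586 - 276840*272386) = 1/(-927586 - 75407340240) = 1/(-75408267826) = -1/75408267826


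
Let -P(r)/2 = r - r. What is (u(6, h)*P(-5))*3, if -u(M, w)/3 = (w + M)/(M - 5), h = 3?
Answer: 0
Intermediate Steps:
u(M, w) = -3*(M + w)/(-5 + M) (u(M, w) = -3*(w + M)/(M - 5) = -3*(M + w)/(-5 + M))
P(r) = 0 (P(r) = -2*(r - r) = -2*0 = 0)
(u(6, h)*P(-5))*3 = ((3*(-1*6 - 1*3)/(-5 + 6))*0)*3 = ((3*(-6 - 3)/1)*0)*3 = ((3*1*(-9))*0)*3 = -27*0*3 = 0*3 = 0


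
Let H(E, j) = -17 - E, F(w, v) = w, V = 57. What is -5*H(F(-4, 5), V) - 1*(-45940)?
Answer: 46005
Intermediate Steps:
-5*H(F(-4, 5), V) - 1*(-45940) = -5*(-17 - 1*(-4)) - 1*(-45940) = -5*(-17 + 4) + 45940 = -5*(-13) + 45940 = 65 + 45940 = 46005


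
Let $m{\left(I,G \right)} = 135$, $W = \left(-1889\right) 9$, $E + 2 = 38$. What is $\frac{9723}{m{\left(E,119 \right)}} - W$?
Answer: $\frac{768286}{45} \approx 17073.0$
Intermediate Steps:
$E = 36$ ($E = -2 + 38 = 36$)
$W = -17001$
$\frac{9723}{m{\left(E,119 \right)}} - W = \frac{9723}{135} - -17001 = 9723 \cdot \frac{1}{135} + 17001 = \frac{3241}{45} + 17001 = \frac{768286}{45}$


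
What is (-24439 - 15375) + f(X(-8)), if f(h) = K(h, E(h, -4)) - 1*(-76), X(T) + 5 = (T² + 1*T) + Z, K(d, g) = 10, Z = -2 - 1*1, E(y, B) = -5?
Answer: -39728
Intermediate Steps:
Z = -3 (Z = -2 - 1 = -3)
X(T) = -8 + T + T² (X(T) = -5 + ((T² + 1*T) - 3) = -5 + ((T² + T) - 3) = -5 + ((T + T²) - 3) = -5 + (-3 + T + T²) = -8 + T + T²)
f(h) = 86 (f(h) = 10 - 1*(-76) = 10 + 76 = 86)
(-24439 - 15375) + f(X(-8)) = (-24439 - 15375) + 86 = -39814 + 86 = -39728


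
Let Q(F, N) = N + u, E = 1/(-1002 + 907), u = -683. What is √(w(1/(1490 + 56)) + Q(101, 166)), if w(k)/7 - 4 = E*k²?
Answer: I*√10548119684765/146870 ≈ 22.113*I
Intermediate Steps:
E = -1/95 (E = 1/(-95) = -1/95 ≈ -0.010526)
w(k) = 28 - 7*k²/95 (w(k) = 28 + 7*(-k²/95) = 28 - 7*k²/95)
Q(F, N) = -683 + N (Q(F, N) = N - 683 = -683 + N)
√(w(1/(1490 + 56)) + Q(101, 166)) = √((28 - 7/(95*(1490 + 56)²)) + (-683 + 166)) = √((28 - 7*(1/1546)²/95) - 517) = √((28 - 7/95*1/2390116) - 517) = √((28 - 7/227061020) - 517) = √(6357708553/227061020 - 517) = √(-111032838787/227061020) = I*√10548119684765/146870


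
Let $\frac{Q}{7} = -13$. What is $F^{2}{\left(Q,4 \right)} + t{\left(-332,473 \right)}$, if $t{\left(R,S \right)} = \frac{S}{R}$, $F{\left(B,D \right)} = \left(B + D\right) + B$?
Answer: $\frac{10518615}{332} \approx 31683.0$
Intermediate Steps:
$Q = -91$ ($Q = 7 \left(-13\right) = -91$)
$F{\left(B,D \right)} = D + 2 B$
$F^{2}{\left(Q,4 \right)} + t{\left(-332,473 \right)} = \left(4 + 2 \left(-91\right)\right)^{2} + \frac{473}{-332} = \left(4 - 182\right)^{2} + 473 \left(- \frac{1}{332}\right) = \left(-178\right)^{2} - \frac{473}{332} = 31684 - \frac{473}{332} = \frac{10518615}{332}$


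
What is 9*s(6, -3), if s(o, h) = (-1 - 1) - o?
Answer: -72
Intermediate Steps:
s(o, h) = -2 - o
9*s(6, -3) = 9*(-2 - 1*6) = 9*(-2 - 6) = 9*(-8) = -72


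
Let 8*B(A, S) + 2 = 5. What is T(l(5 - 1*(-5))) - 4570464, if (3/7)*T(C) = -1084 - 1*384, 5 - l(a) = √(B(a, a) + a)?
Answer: -13721668/3 ≈ -4.5739e+6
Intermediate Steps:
B(A, S) = 3/8 (B(A, S) = -¼ + (⅛)*5 = -¼ + 5/8 = 3/8)
l(a) = 5 - √(3/8 + a)
T(C) = -10276/3 (T(C) = 7*(-1084 - 1*384)/3 = 7*(-1084 - 384)/3 = (7/3)*(-1468) = -10276/3)
T(l(5 - 1*(-5))) - 4570464 = -10276/3 - 4570464 = -13721668/3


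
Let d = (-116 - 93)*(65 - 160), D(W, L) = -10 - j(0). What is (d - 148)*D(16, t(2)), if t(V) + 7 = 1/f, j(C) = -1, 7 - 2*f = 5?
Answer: -177363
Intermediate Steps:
f = 1 (f = 7/2 - ½*5 = 7/2 - 5/2 = 1)
t(V) = -6 (t(V) = -7 + 1/1 = -7 + 1 = -6)
D(W, L) = -9 (D(W, L) = -10 - 1*(-1) = -10 + 1 = -9)
d = 19855 (d = -209*(-95) = 19855)
(d - 148)*D(16, t(2)) = (19855 - 148)*(-9) = 19707*(-9) = -177363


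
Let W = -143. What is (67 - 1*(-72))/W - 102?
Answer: -14725/143 ≈ -102.97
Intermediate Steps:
(67 - 1*(-72))/W - 102 = (67 - 1*(-72))/(-143) - 102 = -(67 + 72)/143 - 102 = -1/143*139 - 102 = -139/143 - 102 = -14725/143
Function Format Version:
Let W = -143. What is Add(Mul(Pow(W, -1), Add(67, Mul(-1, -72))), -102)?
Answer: Rational(-14725, 143) ≈ -102.97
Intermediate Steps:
Add(Mul(Pow(W, -1), Add(67, Mul(-1, -72))), -102) = Add(Mul(Pow(-143, -1), Add(67, Mul(-1, -72))), -102) = Add(Mul(Rational(-1, 143), Add(67, 72)), -102) = Add(Mul(Rational(-1, 143), 139), -102) = Add(Rational(-139, 143), -102) = Rational(-14725, 143)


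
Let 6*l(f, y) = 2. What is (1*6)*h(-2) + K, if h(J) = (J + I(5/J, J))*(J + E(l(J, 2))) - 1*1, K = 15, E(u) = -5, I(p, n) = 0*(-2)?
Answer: 93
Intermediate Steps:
l(f, y) = 1/3 (l(f, y) = (1/6)*2 = 1/3)
I(p, n) = 0
h(J) = -1 + J*(-5 + J) (h(J) = (J + 0)*(J - 5) - 1*1 = J*(-5 + J) - 1 = -1 + J*(-5 + J))
(1*6)*h(-2) + K = (1*6)*(-1 + (-2)**2 - 5*(-2)) + 15 = 6*(-1 + 4 + 10) + 15 = 6*13 + 15 = 78 + 15 = 93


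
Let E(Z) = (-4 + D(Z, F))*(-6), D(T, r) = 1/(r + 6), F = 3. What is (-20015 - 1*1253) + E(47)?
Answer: -63734/3 ≈ -21245.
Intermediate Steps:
D(T, r) = 1/(6 + r)
E(Z) = 70/3 (E(Z) = (-4 + 1/(6 + 3))*(-6) = (-4 + 1/9)*(-6) = (-4 + ⅑)*(-6) = -35/9*(-6) = 70/3)
(-20015 - 1*1253) + E(47) = (-20015 - 1*1253) + 70/3 = (-20015 - 1253) + 70/3 = -21268 + 70/3 = -63734/3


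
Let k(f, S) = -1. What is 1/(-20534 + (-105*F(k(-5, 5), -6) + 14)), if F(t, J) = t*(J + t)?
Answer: -1/21255 ≈ -4.7048e-5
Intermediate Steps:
1/(-20534 + (-105*F(k(-5, 5), -6) + 14)) = 1/(-20534 + (-(-105)*(-6 - 1) + 14)) = 1/(-20534 + (-(-105)*(-7) + 14)) = 1/(-20534 + (-105*7 + 14)) = 1/(-20534 + (-735 + 14)) = 1/(-20534 - 721) = 1/(-21255) = -1/21255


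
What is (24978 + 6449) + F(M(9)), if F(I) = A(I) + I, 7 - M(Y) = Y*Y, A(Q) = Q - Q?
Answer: 31353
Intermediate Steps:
A(Q) = 0
M(Y) = 7 - Y² (M(Y) = 7 - Y*Y = 7 - Y²)
F(I) = I (F(I) = 0 + I = I)
(24978 + 6449) + F(M(9)) = (24978 + 6449) + (7 - 1*9²) = 31427 + (7 - 1*81) = 31427 + (7 - 81) = 31427 - 74 = 31353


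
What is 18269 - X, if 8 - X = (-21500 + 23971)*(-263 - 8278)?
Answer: -21086550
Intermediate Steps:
X = 21104819 (X = 8 - (-21500 + 23971)*(-263 - 8278) = 8 - 2471*(-8541) = 8 - 1*(-21104811) = 8 + 21104811 = 21104819)
18269 - X = 18269 - 1*21104819 = 18269 - 21104819 = -21086550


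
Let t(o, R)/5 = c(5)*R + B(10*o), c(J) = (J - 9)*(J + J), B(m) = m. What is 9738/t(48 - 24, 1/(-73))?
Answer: 355437/43900 ≈ 8.0965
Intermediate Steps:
c(J) = 2*J*(-9 + J) (c(J) = (-9 + J)*(2*J) = 2*J*(-9 + J))
t(o, R) = -200*R + 50*o (t(o, R) = 5*((2*5*(-9 + 5))*R + 10*o) = 5*((2*5*(-4))*R + 10*o) = 5*(-40*R + 10*o) = -200*R + 50*o)
9738/t(48 - 24, 1/(-73)) = 9738/(-200/(-73) + 50*(48 - 24)) = 9738/(-200*(-1/73) + 50*24) = 9738/(200/73 + 1200) = 9738/(87800/73) = 9738*(73/87800) = 355437/43900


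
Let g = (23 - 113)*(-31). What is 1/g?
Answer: 1/2790 ≈ 0.00035842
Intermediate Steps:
g = 2790 (g = -90*(-31) = 2790)
1/g = 1/2790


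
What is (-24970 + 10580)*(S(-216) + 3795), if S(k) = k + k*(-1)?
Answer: -54610050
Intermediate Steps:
S(k) = 0 (S(k) = k - k = 0)
(-24970 + 10580)*(S(-216) + 3795) = (-24970 + 10580)*(0 + 3795) = -14390*3795 = -54610050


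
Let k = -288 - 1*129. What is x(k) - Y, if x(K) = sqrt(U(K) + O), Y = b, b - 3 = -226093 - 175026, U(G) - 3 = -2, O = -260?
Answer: 401116 + I*sqrt(259) ≈ 4.0112e+5 + 16.093*I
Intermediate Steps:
U(G) = 1 (U(G) = 3 - 2 = 1)
b = -401116 (b = 3 + (-226093 - 175026) = 3 - 401119 = -401116)
Y = -401116
k = -417 (k = -288 - 129 = -417)
x(K) = I*sqrt(259) (x(K) = sqrt(1 - 260) = sqrt(-259) = I*sqrt(259))
x(k) - Y = I*sqrt(259) - 1*(-401116) = I*sqrt(259) + 401116 = 401116 + I*sqrt(259)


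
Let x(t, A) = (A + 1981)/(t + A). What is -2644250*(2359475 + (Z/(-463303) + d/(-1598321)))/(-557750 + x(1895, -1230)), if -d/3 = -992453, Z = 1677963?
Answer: 3072328481237906538629406250/274656235280382574737 ≈ 1.1186e+7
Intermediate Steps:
x(t, A) = (1981 + A)/(A + t)
d = 2977359 (d = -3*(-992453) = 2977359)
-2644250*(2359475 + (Z/(-463303) + d/(-1598321)))/(-557750 + x(1895, -1230)) = -2644250*(2359475 + (1677963/(-463303) + 2977359/(-1598321)))/(-557750 + (1981 - 1230)/(-1230 + 1895)) = -2644250*(2359475 + (1677963*(-1/463303) + 2977359*(-1/1598321)))/(-557750 + 751/665) = -2644250*(2359475 + (-1677963/463303 - 2977359/1598321))/(-557750 + (1/665)*751) = -2644250*(2359475 - 4061342856900/740506914263)/(-557750 + 751/665) = -2644250/((-370902999/(665*1747203490187835025/740506914263))) = -2644250/((-370902999/665*740506914263/1747203490187835025)) = -2644250/(-274656235280382574737/1161890320974910291625) = -2644250*(-1161890320974910291625/274656235280382574737) = 3072328481237906538629406250/274656235280382574737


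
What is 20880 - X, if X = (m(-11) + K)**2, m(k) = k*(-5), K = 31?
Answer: 13484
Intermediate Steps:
m(k) = -5*k
X = 7396 (X = (-5*(-11) + 31)**2 = (55 + 31)**2 = 86**2 = 7396)
20880 - X = 20880 - 1*7396 = 20880 - 7396 = 13484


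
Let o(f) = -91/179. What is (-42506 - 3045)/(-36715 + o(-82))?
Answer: 8153629/6572076 ≈ 1.2406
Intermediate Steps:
o(f) = -91/179 (o(f) = -91*1/179 = -91/179)
(-42506 - 3045)/(-36715 + o(-82)) = (-42506 - 3045)/(-36715 - 91/179) = -45551/(-6572076/179) = -45551*(-179/6572076) = 8153629/6572076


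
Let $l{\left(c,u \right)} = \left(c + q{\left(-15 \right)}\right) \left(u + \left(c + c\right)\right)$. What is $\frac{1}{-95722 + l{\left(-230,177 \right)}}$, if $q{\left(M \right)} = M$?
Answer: $- \frac{1}{26387} \approx -3.7897 \cdot 10^{-5}$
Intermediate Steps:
$l{\left(c,u \right)} = \left(-15 + c\right) \left(u + 2 c\right)$ ($l{\left(c,u \right)} = \left(c - 15\right) \left(u + \left(c + c\right)\right) = \left(-15 + c\right) \left(u + 2 c\right)$)
$\frac{1}{-95722 + l{\left(-230,177 \right)}} = \frac{1}{-95722 - \left(36465 - 105800\right)} = \frac{1}{-95722 + \left(6900 - 2655 + 2 \cdot 52900 - 40710\right)} = \frac{1}{-95722 + \left(6900 - 2655 + 105800 - 40710\right)} = \frac{1}{-95722 + 69335} = \frac{1}{-26387} = - \frac{1}{26387}$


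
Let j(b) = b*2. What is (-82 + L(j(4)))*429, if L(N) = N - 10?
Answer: -36036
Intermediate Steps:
j(b) = 2*b
L(N) = -10 + N
(-82 + L(j(4)))*429 = (-82 + (-10 + 2*4))*429 = (-82 + (-10 + 8))*429 = (-82 - 2)*429 = -84*429 = -36036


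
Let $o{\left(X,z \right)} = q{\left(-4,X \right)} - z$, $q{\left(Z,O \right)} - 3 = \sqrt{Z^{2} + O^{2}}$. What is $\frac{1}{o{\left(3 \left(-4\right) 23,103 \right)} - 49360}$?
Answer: $- \frac{12365}{611553852} - \frac{\sqrt{4762}}{611553852} \approx -2.0332 \cdot 10^{-5}$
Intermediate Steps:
$q{\left(Z,O \right)} = 3 + \sqrt{O^{2} + Z^{2}}$ ($q{\left(Z,O \right)} = 3 + \sqrt{Z^{2} + O^{2}} = 3 + \sqrt{O^{2} + Z^{2}}$)
$o{\left(X,z \right)} = 3 + \sqrt{16 + X^{2}} - z$ ($o{\left(X,z \right)} = \left(3 + \sqrt{X^{2} + \left(-4\right)^{2}}\right) - z = \left(3 + \sqrt{X^{2} + 16}\right) - z = \left(3 + \sqrt{16 + X^{2}}\right) - z = 3 + \sqrt{16 + X^{2}} - z$)
$\frac{1}{o{\left(3 \left(-4\right) 23,103 \right)} - 49360} = \frac{1}{\left(3 + \sqrt{16 + \left(3 \left(-4\right) 23\right)^{2}} - 103\right) - 49360} = \frac{1}{\left(3 + \sqrt{16 + \left(\left(-12\right) 23\right)^{2}} - 103\right) - 49360} = \frac{1}{\left(3 + \sqrt{16 + \left(-276\right)^{2}} - 103\right) - 49360} = \frac{1}{\left(3 + \sqrt{16 + 76176} - 103\right) - 49360} = \frac{1}{\left(3 + \sqrt{76192} - 103\right) - 49360} = \frac{1}{\left(3 + 4 \sqrt{4762} - 103\right) - 49360} = \frac{1}{\left(-100 + 4 \sqrt{4762}\right) - 49360} = \frac{1}{-49460 + 4 \sqrt{4762}}$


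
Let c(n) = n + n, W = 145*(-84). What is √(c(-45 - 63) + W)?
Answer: 2*I*√3099 ≈ 111.34*I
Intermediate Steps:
W = -12180
c(n) = 2*n
√(c(-45 - 63) + W) = √(2*(-45 - 63) - 12180) = √(2*(-108) - 12180) = √(-216 - 12180) = √(-12396) = 2*I*√3099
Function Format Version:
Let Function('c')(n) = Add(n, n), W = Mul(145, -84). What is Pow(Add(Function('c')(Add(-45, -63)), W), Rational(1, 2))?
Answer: Mul(2, I, Pow(3099, Rational(1, 2))) ≈ Mul(111.34, I)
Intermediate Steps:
W = -12180
Function('c')(n) = Mul(2, n)
Pow(Add(Function('c')(Add(-45, -63)), W), Rational(1, 2)) = Pow(Add(Mul(2, Add(-45, -63)), -12180), Rational(1, 2)) = Pow(Add(Mul(2, -108), -12180), Rational(1, 2)) = Pow(Add(-216, -12180), Rational(1, 2)) = Pow(-12396, Rational(1, 2)) = Mul(2, I, Pow(3099, Rational(1, 2)))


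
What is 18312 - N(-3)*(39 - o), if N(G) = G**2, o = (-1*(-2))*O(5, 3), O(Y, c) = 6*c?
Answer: 18285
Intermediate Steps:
o = 36 (o = (-1*(-2))*(6*3) = 2*18 = 36)
18312 - N(-3)*(39 - o) = 18312 - (-3)**2*(39 - 1*36) = 18312 - 9*(39 - 36) = 18312 - 9*3 = 18312 - 1*27 = 18312 - 27 = 18285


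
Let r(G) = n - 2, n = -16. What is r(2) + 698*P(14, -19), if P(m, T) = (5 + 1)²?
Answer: 25110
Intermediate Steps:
P(m, T) = 36 (P(m, T) = 6² = 36)
r(G) = -18 (r(G) = -16 - 2 = -18)
r(2) + 698*P(14, -19) = -18 + 698*36 = -18 + 25128 = 25110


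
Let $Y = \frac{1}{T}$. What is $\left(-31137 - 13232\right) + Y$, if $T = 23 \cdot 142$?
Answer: $- \frac{144909153}{3266} \approx -44369.0$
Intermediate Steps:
$T = 3266$
$Y = \frac{1}{3266} \approx 0.00030618$
$\left(-31137 - 13232\right) + Y = \left(-31137 - 13232\right) + \frac{1}{3266} = -44369 + \frac{1}{3266} = - \frac{144909153}{3266}$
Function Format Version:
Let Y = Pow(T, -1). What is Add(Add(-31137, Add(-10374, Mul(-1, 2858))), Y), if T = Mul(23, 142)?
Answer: Rational(-144909153, 3266) ≈ -44369.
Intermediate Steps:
T = 3266
Y = Rational(1, 3266) (Y = Pow(3266, -1) = Rational(1, 3266) ≈ 0.00030618)
Add(Add(-31137, Add(-10374, Mul(-1, 2858))), Y) = Add(Add(-31137, Add(-10374, Mul(-1, 2858))), Rational(1, 3266)) = Add(Add(-31137, Add(-10374, -2858)), Rational(1, 3266)) = Add(Add(-31137, -13232), Rational(1, 3266)) = Add(-44369, Rational(1, 3266)) = Rational(-144909153, 3266)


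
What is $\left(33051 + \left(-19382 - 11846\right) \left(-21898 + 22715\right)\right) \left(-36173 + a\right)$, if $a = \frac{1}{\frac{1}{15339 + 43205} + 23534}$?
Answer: $\frac{1269889487813499583325}{1377774497} \approx 9.217 \cdot 10^{11}$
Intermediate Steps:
$a = \frac{58544}{1377774497}$ ($a = \frac{1}{\frac{1}{58544} + 23534} = \frac{1}{\frac{1377774497}{58544}} = \frac{58544}{1377774497} \approx 4.2492 \cdot 10^{-5}$)
$\left(33051 + \left(-19382 - 11846\right) \left(-21898 + 22715\right)\right) \left(-36173 + a\right) = \left(33051 + \left(-19382 - 11846\right) \left(-21898 + 22715\right)\right) \left(-36173 + \frac{58544}{1377774497}\right) = \left(33051 - 25513276\right) \left(- \frac{49838236821437}{1377774497}\right) = \left(-25480225\right) \left(- \frac{49838236821437}{1377774497}\right) = \frac{1269889487813499583325}{1377774497}$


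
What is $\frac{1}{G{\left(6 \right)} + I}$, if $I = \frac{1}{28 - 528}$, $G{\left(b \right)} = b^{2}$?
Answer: $\frac{500}{17999} \approx 0.027779$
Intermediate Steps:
$I = - \frac{1}{500}$ ($I = \frac{1}{-500} = - \frac{1}{500} \approx -0.002$)
$\frac{1}{G{\left(6 \right)} + I} = \frac{1}{6^{2} - \frac{1}{500}} = \frac{1}{36 - \frac{1}{500}} = \frac{1}{\frac{17999}{500}} = \frac{500}{17999}$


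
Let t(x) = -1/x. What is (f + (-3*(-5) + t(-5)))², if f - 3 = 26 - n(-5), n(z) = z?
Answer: 60516/25 ≈ 2420.6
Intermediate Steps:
f = 34 (f = 3 + (26 - 1*(-5)) = 3 + (26 + 5) = 3 + 31 = 34)
(f + (-3*(-5) + t(-5)))² = (34 + (-3*(-5) - 1/(-5)))² = (34 + (15 - 1*(-⅕)))² = (34 + (15 + ⅕))² = (34 + 76/5)² = (246/5)² = 60516/25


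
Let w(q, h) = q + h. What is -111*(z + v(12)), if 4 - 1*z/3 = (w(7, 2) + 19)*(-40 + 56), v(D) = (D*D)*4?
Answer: 83916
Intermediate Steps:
w(q, h) = h + q
v(D) = 4*D² (v(D) = D²*4 = 4*D²)
z = -1332 (z = 12 - 3*((2 + 7) + 19)*(-40 + 56) = 12 - 3*(9 + 19)*16 = 12 - 84*16 = 12 - 3*448 = 12 - 1344 = -1332)
-111*(z + v(12)) = -111*(-1332 + 4*12²) = -111*(-1332 + 4*144) = -111*(-1332 + 576) = -111*(-756) = 83916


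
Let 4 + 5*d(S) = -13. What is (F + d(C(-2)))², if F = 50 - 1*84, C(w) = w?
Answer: 34969/25 ≈ 1398.8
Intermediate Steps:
d(S) = -17/5 (d(S) = -⅘ + (⅕)*(-13) = -⅘ - 13/5 = -17/5)
F = -34 (F = 50 - 84 = -34)
(F + d(C(-2)))² = (-34 - 17/5)² = (-187/5)² = 34969/25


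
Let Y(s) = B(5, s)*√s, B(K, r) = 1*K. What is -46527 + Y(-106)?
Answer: -46527 + 5*I*√106 ≈ -46527.0 + 51.478*I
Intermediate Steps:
B(K, r) = K
Y(s) = 5*√s
-46527 + Y(-106) = -46527 + 5*√(-106) = -46527 + 5*(I*√106) = -46527 + 5*I*√106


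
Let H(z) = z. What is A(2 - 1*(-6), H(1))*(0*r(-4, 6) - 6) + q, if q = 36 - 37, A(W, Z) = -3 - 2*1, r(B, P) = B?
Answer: 29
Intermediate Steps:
A(W, Z) = -5 (A(W, Z) = -3 - 2 = -5)
q = -1
A(2 - 1*(-6), H(1))*(0*r(-4, 6) - 6) + q = -5*(0*(-4) - 6) - 1 = -5*(0 - 6) - 1 = -5*(-6) - 1 = 30 - 1 = 29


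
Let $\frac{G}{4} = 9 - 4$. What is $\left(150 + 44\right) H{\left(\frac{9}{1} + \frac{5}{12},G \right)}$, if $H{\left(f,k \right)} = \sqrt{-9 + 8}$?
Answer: $194 i \approx 194.0 i$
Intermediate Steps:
$G = 20$ ($G = 4 \left(9 - 4\right) = 4 \cdot 5 = 20$)
$H{\left(f,k \right)} = i$ ($H{\left(f,k \right)} = \sqrt{-1} = i$)
$\left(150 + 44\right) H{\left(\frac{9}{1} + \frac{5}{12},G \right)} = \left(150 + 44\right) i = 194 i$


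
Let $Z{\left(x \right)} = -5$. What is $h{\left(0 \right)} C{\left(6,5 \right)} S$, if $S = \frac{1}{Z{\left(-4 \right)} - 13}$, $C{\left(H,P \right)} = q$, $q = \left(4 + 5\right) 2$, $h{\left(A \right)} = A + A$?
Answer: $0$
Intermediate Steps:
$h{\left(A \right)} = 2 A$
$q = 18$ ($q = 9 \cdot 2 = 18$)
$C{\left(H,P \right)} = 18$
$S = - \frac{1}{18}$ ($S = \frac{1}{-5 - 13} = \frac{1}{-18} = - \frac{1}{18} \approx -0.055556$)
$h{\left(0 \right)} C{\left(6,5 \right)} S = 2 \cdot 0 \cdot 18 \left(- \frac{1}{18}\right) = 0 \cdot 18 \left(- \frac{1}{18}\right) = 0 \left(- \frac{1}{18}\right) = 0$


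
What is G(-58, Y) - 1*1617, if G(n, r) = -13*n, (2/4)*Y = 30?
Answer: -863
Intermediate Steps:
Y = 60 (Y = 2*30 = 60)
G(-58, Y) - 1*1617 = -13*(-58) - 1*1617 = 754 - 1617 = -863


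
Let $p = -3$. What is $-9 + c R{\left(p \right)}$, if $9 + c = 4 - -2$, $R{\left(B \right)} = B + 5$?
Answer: $-15$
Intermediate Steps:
$R{\left(B \right)} = 5 + B$
$c = -3$ ($c = -9 + \left(4 - -2\right) = -9 + \left(4 + 2\right) = -9 + 6 = -3$)
$-9 + c R{\left(p \right)} = -9 - 3 \left(5 - 3\right) = -9 - 6 = -15$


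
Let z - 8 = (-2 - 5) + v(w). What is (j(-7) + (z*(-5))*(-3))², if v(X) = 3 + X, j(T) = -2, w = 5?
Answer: 17689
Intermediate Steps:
z = 9 (z = 8 + ((-2 - 5) + (3 + 5)) = 8 + (-7 + 8) = 8 + 1 = 9)
(j(-7) + (z*(-5))*(-3))² = (-2 + (9*(-5))*(-3))² = (-2 - 45*(-3))² = (-2 + 135)² = 133² = 17689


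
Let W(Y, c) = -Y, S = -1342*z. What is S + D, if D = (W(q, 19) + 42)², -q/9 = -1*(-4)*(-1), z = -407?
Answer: 546230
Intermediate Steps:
q = 36 (q = -9*(-1*(-4))*(-1) = -36*(-1) = -9*(-4) = 36)
S = 546194 (S = -1342*(-407) = 546194)
D = 36 (D = (-1*36 + 42)² = (-36 + 42)² = 6² = 36)
S + D = 546194 + 36 = 546230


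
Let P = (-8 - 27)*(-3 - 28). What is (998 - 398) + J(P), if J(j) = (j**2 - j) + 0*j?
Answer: 1176740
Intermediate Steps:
P = 1085 (P = -35*(-31) = 1085)
J(j) = j**2 - j (J(j) = (j**2 - j) + 0 = j**2 - j)
(998 - 398) + J(P) = (998 - 398) + 1085*(-1 + 1085) = 600 + 1085*1084 = 600 + 1176140 = 1176740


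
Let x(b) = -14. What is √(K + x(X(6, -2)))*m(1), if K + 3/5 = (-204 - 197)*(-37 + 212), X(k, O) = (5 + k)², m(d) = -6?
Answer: -12*I*√438685/5 ≈ -1589.6*I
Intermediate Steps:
K = -350878/5 (K = -⅗ + (-204 - 197)*(-37 + 212) = -⅗ - 401*175 = -⅗ - 70175 = -350878/5 ≈ -70176.)
√(K + x(X(6, -2)))*m(1) = √(-350878/5 - 14)*(-6) = √(-350948/5)*(-6) = (2*I*√438685/5)*(-6) = -12*I*√438685/5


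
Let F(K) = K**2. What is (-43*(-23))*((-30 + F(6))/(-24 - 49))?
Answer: -5934/73 ≈ -81.288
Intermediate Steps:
(-43*(-23))*((-30 + F(6))/(-24 - 49)) = (-43*(-23))*((-30 + 6**2)/(-24 - 49)) = 989*((-30 + 36)/(-73)) = 989*(6*(-1/73)) = 989*(-6/73) = -5934/73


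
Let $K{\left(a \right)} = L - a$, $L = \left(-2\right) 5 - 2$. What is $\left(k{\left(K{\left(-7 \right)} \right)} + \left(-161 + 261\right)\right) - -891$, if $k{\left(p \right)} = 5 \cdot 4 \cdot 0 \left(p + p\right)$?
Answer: $991$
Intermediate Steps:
$L = -12$ ($L = -10 - 2 = -12$)
$K{\left(a \right)} = -12 - a$
$k{\left(p \right)} = 0$ ($k{\left(p \right)} = 20 \cdot 0 \cdot 2 p = 0 \cdot 2 p = 0$)
$\left(k{\left(K{\left(-7 \right)} \right)} + \left(-161 + 261\right)\right) - -891 = \left(0 + \left(-161 + 261\right)\right) - -891 = \left(0 + 100\right) + \left(-715 + 1606\right) = 100 + 891 = 991$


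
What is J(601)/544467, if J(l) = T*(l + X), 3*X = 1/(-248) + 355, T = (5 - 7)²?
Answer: 48653/9206442 ≈ 0.0052847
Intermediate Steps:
T = 4 (T = (-2)² = 4)
X = 88039/744 (X = (1/(-248) + 355)/3 = (-1/248 + 355)/3 = (⅓)*(88039/248) = 88039/744 ≈ 118.33)
J(l) = 88039/186 + 4*l (J(l) = 4*(l + 88039/744) = 4*(88039/744 + l) = 88039/186 + 4*l)
J(601)/544467 = (88039/186 + 4*601)/544467 = (88039/186 + 2404)*(1/544467) = (535183/186)*(1/544467) = 48653/9206442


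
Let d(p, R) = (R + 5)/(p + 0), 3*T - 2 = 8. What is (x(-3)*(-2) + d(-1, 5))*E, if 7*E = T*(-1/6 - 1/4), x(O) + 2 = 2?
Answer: 125/63 ≈ 1.9841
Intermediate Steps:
T = 10/3 (T = 2/3 + (1/3)*8 = 2/3 + 8/3 = 10/3 ≈ 3.3333)
x(O) = 0 (x(O) = -2 + 2 = 0)
d(p, R) = (5 + R)/p
E = -25/126 (E = (10*(-1/6 - 1/4)/3)/7 = ((10/3)*(-5/12))/7 = (1/7)*(-25/18) = -25/126 ≈ -0.19841)
(x(-3)*(-2) + d(-1, 5))*E = (0*(-2) + (5 + 5)/(-1))*(-25/126) = (0 - 1*10)*(-25/126) = (0 - 10)*(-25/126) = -10*(-25/126) = 125/63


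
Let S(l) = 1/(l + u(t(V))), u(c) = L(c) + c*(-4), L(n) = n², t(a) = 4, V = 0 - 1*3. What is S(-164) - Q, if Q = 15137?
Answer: -2482469/164 ≈ -15137.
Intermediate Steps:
V = -3 (V = 0 - 3 = -3)
u(c) = c² - 4*c (u(c) = c² + c*(-4) = c² - 4*c)
S(l) = 1/l (S(l) = 1/(l + 4*(-4 + 4)) = 1/(l + 4*0) = 1/(l + 0) = 1/l)
S(-164) - Q = 1/(-164) - 1*15137 = -1/164 - 15137 = -2482469/164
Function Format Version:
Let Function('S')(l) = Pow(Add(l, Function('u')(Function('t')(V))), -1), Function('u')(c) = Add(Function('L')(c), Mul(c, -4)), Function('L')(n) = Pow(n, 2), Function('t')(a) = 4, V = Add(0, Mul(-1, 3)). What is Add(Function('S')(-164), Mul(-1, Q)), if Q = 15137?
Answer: Rational(-2482469, 164) ≈ -15137.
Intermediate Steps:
V = -3 (V = Add(0, -3) = -3)
Function('u')(c) = Add(Pow(c, 2), Mul(-4, c)) (Function('u')(c) = Add(Pow(c, 2), Mul(c, -4)) = Add(Pow(c, 2), Mul(-4, c)))
Function('S')(l) = Pow(l, -1) (Function('S')(l) = Pow(Add(l, Mul(4, Add(-4, 4))), -1) = Pow(Add(l, Mul(4, 0)), -1) = Pow(Add(l, 0), -1) = Pow(l, -1))
Add(Function('S')(-164), Mul(-1, Q)) = Add(Pow(-164, -1), Mul(-1, 15137)) = Add(Rational(-1, 164), -15137) = Rational(-2482469, 164)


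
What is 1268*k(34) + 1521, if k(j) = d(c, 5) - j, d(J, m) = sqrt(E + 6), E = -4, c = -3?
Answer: -41591 + 1268*sqrt(2) ≈ -39798.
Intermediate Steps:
d(J, m) = sqrt(2) (d(J, m) = sqrt(-4 + 6) = sqrt(2))
k(j) = sqrt(2) - j
1268*k(34) + 1521 = 1268*(sqrt(2) - 1*34) + 1521 = 1268*(sqrt(2) - 34) + 1521 = 1268*(-34 + sqrt(2)) + 1521 = (-43112 + 1268*sqrt(2)) + 1521 = -41591 + 1268*sqrt(2)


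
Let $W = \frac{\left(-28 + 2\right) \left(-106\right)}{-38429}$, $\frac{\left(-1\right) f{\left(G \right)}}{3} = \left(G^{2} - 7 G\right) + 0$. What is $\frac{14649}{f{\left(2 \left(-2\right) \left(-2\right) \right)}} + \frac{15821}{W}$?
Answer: $- \frac{93794985}{424} \approx -2.2121 \cdot 10^{5}$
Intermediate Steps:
$f{\left(G \right)} = - 3 G^{2} + 21 G$ ($f{\left(G \right)} = - 3 \left(\left(G^{2} - 7 G\right) + 0\right) = - 3 \left(G^{2} - 7 G\right) = - 3 G^{2} + 21 G$)
$W = - \frac{2756}{38429}$ ($W = \left(-26\right) \left(-106\right) \left(- \frac{1}{38429}\right) = 2756 \left(- \frac{1}{38429}\right) = - \frac{2756}{38429} \approx -0.071717$)
$\frac{14649}{f{\left(2 \left(-2\right) \left(-2\right) \right)}} + \frac{15821}{W} = \frac{14649}{3 \cdot 2 \left(-2\right) \left(-2\right) \left(7 - 2 \left(-2\right) \left(-2\right)\right)} + \frac{15821}{- \frac{2756}{38429}} = \frac{14649}{3 \left(\left(-4\right) \left(-2\right)\right) \left(7 - \left(-4\right) \left(-2\right)\right)} + 15821 \left(- \frac{38429}{2756}\right) = \frac{14649}{3 \cdot 8 \left(7 - 8\right)} - \frac{46768093}{212} = \frac{14649}{3 \cdot 8 \left(-1\right)} - \frac{46768093}{212} = \frac{14649}{-24} - \frac{46768093}{212} = 14649 \left(- \frac{1}{24}\right) - \frac{46768093}{212} = - \frac{4883}{8} - \frac{46768093}{212} = - \frac{93794985}{424}$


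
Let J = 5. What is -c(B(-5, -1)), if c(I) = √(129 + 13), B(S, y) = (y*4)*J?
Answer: -√142 ≈ -11.916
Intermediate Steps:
B(S, y) = 20*y (B(S, y) = (y*4)*5 = (4*y)*5 = 20*y)
c(I) = √142
-c(B(-5, -1)) = -√142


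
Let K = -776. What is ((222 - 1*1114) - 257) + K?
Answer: -1925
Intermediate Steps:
((222 - 1*1114) - 257) + K = ((222 - 1*1114) - 257) - 776 = ((222 - 1114) - 257) - 776 = (-892 - 257) - 776 = -1149 - 776 = -1925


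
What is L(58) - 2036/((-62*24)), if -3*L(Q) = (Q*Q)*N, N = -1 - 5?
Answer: 2503325/372 ≈ 6729.4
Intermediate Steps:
N = -6
L(Q) = 2*Q**2 (L(Q) = -Q*Q*(-6)/3 = -Q**2*(-6)/3 = -(-2)*Q**2 = 2*Q**2)
L(58) - 2036/((-62*24)) = 2*58**2 - 2036/((-62*24)) = 2*3364 - 2036/(-1488) = 6728 - 2036*(-1)/1488 = 6728 - 1*(-509/372) = 6728 + 509/372 = 2503325/372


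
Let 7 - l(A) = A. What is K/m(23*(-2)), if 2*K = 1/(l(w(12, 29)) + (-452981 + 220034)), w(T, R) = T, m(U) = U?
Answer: 1/21431584 ≈ 4.6660e-8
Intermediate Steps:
l(A) = 7 - A
K = -1/465904 (K = 1/(2*((7 - 1*12) + (-452981 + 220034))) = 1/(2*((7 - 12) - 232947)) = 1/(2*(-5 - 232947)) = (1/2)/(-232952) = (1/2)*(-1/232952) = -1/465904 ≈ -2.1464e-6)
K/m(23*(-2)) = -1/(465904*(23*(-2))) = -1/465904/(-46) = -1/465904*(-1/46) = 1/21431584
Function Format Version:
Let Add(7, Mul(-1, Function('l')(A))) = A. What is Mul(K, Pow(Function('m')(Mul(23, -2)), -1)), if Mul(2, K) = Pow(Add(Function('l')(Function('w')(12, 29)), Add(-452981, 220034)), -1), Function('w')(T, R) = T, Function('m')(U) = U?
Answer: Rational(1, 21431584) ≈ 4.6660e-8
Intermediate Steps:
Function('l')(A) = Add(7, Mul(-1, A))
K = Rational(-1, 465904) (K = Mul(Rational(1, 2), Pow(Add(Add(7, Mul(-1, 12)), Add(-452981, 220034)), -1)) = Mul(Rational(1, 2), Pow(Add(Add(7, -12), -232947), -1)) = Mul(Rational(1, 2), Pow(Add(-5, -232947), -1)) = Mul(Rational(1, 2), Pow(-232952, -1)) = Mul(Rational(1, 2), Rational(-1, 232952)) = Rational(-1, 465904) ≈ -2.1464e-6)
Mul(K, Pow(Function('m')(Mul(23, -2)), -1)) = Mul(Rational(-1, 465904), Pow(Mul(23, -2), -1)) = Mul(Rational(-1, 465904), Pow(-46, -1)) = Mul(Rational(-1, 465904), Rational(-1, 46)) = Rational(1, 21431584)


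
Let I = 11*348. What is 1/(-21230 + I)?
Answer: -1/17402 ≈ -5.7465e-5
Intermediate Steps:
I = 3828
1/(-21230 + I) = 1/(-21230 + 3828) = 1/(-17402) = -1/17402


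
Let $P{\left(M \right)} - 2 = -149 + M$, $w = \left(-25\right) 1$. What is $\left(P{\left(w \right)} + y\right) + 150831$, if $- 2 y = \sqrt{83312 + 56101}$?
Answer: $150659 - \frac{\sqrt{139413}}{2} \approx 1.5047 \cdot 10^{5}$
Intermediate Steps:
$w = -25$
$y = - \frac{\sqrt{139413}}{2}$ ($y = - \frac{\sqrt{83312 + 56101}}{2} = - \frac{\sqrt{139413}}{2} \approx -186.69$)
$P{\left(M \right)} = -147 + M$ ($P{\left(M \right)} = 2 + \left(-149 + M\right) = -147 + M$)
$\left(P{\left(w \right)} + y\right) + 150831 = \left(\left(-147 - 25\right) - \frac{\sqrt{139413}}{2}\right) + 150831 = \left(-172 - \frac{\sqrt{139413}}{2}\right) + 150831 = 150659 - \frac{\sqrt{139413}}{2}$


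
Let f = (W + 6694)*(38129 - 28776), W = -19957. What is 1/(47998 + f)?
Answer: -1/124000841 ≈ -8.0645e-9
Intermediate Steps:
f = -124048839 (f = (-19957 + 6694)*(38129 - 28776) = -13263*9353 = -124048839)
1/(47998 + f) = 1/(47998 - 124048839) = 1/(-124000841) = -1/124000841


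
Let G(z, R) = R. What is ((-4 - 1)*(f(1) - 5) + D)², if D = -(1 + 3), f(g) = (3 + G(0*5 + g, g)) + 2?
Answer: 81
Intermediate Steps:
f(g) = 5 + g (f(g) = (3 + g) + 2 = 5 + g)
D = -4 (D = -1*4 = -4)
((-4 - 1)*(f(1) - 5) + D)² = ((-4 - 1)*((5 + 1) - 5) - 4)² = (-5*(6 - 5) - 4)² = (-5*1 - 4)² = (-5 - 4)² = (-9)² = 81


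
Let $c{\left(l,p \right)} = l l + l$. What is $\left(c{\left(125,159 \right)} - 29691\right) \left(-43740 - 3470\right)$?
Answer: $658154610$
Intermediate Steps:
$c{\left(l,p \right)} = l + l^{2}$ ($c{\left(l,p \right)} = l^{2} + l = l + l^{2}$)
$\left(c{\left(125,159 \right)} - 29691\right) \left(-43740 - 3470\right) = \left(125 \left(1 + 125\right) - 29691\right) \left(-43740 - 3470\right) = \left(125 \cdot 126 - 29691\right) \left(-47210\right) = \left(15750 - 29691\right) \left(-47210\right) = \left(-13941\right) \left(-47210\right) = 658154610$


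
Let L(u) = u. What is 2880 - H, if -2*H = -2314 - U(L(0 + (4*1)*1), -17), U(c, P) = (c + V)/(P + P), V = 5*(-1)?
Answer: 117163/68 ≈ 1723.0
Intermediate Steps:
V = -5
U(c, P) = (-5 + c)/(2*P) (U(c, P) = (c - 5)/(P + P) = (-5 + c)/((2*P)) = (-5 + c)*(1/(2*P)) = (-5 + c)/(2*P))
H = 78677/68 (H = -(-2314 - (-5 + (0 + (4*1)*1))/(2*(-17)))/2 = -(-2314 - (-1)*(-5 + (0 + 4*1))/(2*17))/2 = -(-2314 - (-1)*(-5 + (0 + 4))/(2*17))/2 = -(-2314 - (-1)*(-5 + 4)/(2*17))/2 = -(-2314 - (-1)*(-1)/(2*17))/2 = -(-2314 - 1*1/34)/2 = -(-2314 - 1/34)/2 = -1/2*(-78677/34) = 78677/68 ≈ 1157.0)
2880 - H = 2880 - 1*78677/68 = 2880 - 78677/68 = 117163/68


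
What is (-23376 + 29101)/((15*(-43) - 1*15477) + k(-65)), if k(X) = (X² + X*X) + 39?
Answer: -5725/7633 ≈ -0.75003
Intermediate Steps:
k(X) = 39 + 2*X² (k(X) = (X² + X²) + 39 = 2*X² + 39 = 39 + 2*X²)
(-23376 + 29101)/((15*(-43) - 1*15477) + k(-65)) = (-23376 + 29101)/((15*(-43) - 1*15477) + (39 + 2*(-65)²)) = 5725/((-645 - 15477) + (39 + 2*4225)) = 5725/(-16122 + (39 + 8450)) = 5725/(-16122 + 8489) = 5725/(-7633) = 5725*(-1/7633) = -5725/7633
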